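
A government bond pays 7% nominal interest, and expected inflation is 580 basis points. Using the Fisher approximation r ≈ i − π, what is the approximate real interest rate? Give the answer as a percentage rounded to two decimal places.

r ≈ i − π = 7% − 5.8% = 1.20%.

1.20%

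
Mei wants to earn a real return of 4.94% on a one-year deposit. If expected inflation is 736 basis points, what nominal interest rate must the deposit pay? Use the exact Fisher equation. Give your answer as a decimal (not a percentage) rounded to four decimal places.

(1 + i) = (1 + r)(1 + π) = 1.04940 × 1.07360 = 1.12663584
i = 1.12663584 − 1, so the required nominal rate is 0.1266.

0.1266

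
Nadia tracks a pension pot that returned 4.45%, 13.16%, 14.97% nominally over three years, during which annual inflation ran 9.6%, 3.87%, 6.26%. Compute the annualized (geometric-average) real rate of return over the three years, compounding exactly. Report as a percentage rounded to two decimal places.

3.95%

Compound the nominal returns: 1.0445 × 1.1316 × 1.1497 = 1.35889504.
Compound inflation: 1.0960 × 1.0387 × 1.0626 = 1.20967999.
Deflate: 1.35889504 / 1.20967999 = 1.12335085.
Annualized real rate = 1.12335085^(1/3) − 1 = 3.9533% → 3.95%.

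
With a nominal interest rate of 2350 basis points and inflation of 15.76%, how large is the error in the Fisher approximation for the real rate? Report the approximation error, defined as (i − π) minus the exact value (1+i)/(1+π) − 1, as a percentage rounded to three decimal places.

Approximate: r ≈ 23.500% − 15.760% = 7.7400%
Exact: (1 + 0.2350)/(1 + 0.1576) − 1 = 6.6862%
Error = 7.7400% − 6.6862% = 1.0538% → 1.054%.

1.054%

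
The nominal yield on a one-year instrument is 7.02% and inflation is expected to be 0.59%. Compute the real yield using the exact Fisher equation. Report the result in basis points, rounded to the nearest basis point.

By the Fisher equation, 1 + r = (1 + i)/(1 + π).
1 + r = 1.07020 / 1.00590 = 1.063923
r = 1.063923 − 1 = 6.3923%, i.e. 639 basis points.

639 basis points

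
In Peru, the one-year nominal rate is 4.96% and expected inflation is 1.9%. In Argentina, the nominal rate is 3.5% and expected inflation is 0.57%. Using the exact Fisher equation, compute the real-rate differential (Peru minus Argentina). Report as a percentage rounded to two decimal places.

Peru: (1 + 0.0496)/(1 + 0.0190) − 1 = 3.0029%
Argentina: (1 + 0.0350)/(1 + 0.0057) − 1 = 2.9134%
Differential = 3.0029% − 2.9134% = 0.0896% → 0.09%.

0.09%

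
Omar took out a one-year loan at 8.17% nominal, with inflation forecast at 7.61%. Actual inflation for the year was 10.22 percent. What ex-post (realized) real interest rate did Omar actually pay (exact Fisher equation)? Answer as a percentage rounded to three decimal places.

Ex-post: (1 + 0.0817)/(1 + 0.1022) − 1 = -1.8599%
So the realized real rate is -1.860%.

-1.860%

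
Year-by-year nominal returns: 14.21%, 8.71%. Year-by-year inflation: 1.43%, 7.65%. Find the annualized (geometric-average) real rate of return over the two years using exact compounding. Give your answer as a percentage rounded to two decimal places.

Compound the nominal returns: 1.1421 × 1.0871 = 1.24157691.
Compound inflation: 1.0143 × 1.0765 = 1.09189395.
Deflate: 1.24157691 / 1.09189395 = 1.13708562.
Annualized real rate = 1.13708562^(1/2) − 1 = 6.6342% → 6.63%.

6.63%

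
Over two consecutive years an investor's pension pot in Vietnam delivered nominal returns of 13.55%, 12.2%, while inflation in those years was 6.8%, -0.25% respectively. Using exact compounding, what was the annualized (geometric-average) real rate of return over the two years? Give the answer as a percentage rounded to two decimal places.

9.36%

Nominal growth factor = 1.1355 × 1.1220 = 1.27403100
Price-level growth factor = 1.0680 × 0.9975 = 1.06533000
Real growth factor = 1.27403100 / 1.06533000 = 1.19590268
Annualized real rate = 1.19590268^(1/2) − 1 = 9.3573% → 9.36%.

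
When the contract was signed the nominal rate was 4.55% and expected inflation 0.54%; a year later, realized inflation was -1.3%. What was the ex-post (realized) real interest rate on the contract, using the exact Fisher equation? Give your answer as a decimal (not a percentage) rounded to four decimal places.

0.0593

Ex-post: (1 + 0.0455)/(1 − 0.0130) − 1 = 5.9271%
So the realized real rate is 0.0593.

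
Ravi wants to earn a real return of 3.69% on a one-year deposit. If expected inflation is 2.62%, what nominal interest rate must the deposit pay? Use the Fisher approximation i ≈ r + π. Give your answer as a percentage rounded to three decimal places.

6.310%

i ≈ r + π = 3.69% + 2.62% = 6.310%.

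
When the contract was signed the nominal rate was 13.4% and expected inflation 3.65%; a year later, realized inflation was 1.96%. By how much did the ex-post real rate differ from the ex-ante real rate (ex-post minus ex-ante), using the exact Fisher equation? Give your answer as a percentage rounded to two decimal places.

1.81%

Ex-ante: (1 + 0.1340)/(1 + 0.0365) − 1 = 9.4067%
Ex-post: (1 + 0.1340)/(1 + 0.0196) − 1 = 11.2201%
Difference (ex-post − ex-ante) = 1.8134% → 1.81%.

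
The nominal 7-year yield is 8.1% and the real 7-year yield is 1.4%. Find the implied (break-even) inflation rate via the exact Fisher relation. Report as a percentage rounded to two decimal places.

6.61%

(1 + π) = (1 + i)/(1 + r) = 1.08100 / 1.01400 = 1.066075
Break-even inflation = 1.066075 − 1 → 6.61%.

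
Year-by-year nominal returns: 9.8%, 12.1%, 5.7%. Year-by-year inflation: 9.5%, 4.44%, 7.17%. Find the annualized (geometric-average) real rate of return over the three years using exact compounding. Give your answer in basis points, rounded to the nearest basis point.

Nominal growth factor = 1.0980 × 1.1210 × 1.0570 = 1.30101691
Price-level growth factor = 1.0950 × 1.0444 × 1.0717 = 1.22561541
Real growth factor = 1.30101691 / 1.22561541 = 1.06152133
Annualized real rate = 1.06152133^(1/3) − 1 = 2.0100% → 201 basis points.

201 basis points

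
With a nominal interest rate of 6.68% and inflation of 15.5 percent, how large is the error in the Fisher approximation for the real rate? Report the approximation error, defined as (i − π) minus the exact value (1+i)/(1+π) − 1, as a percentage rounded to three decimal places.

-1.184%

Approximate: r ≈ 6.680% − 15.500% = -8.8200%
Exact: (1 + 0.0668)/(1 + 0.1550) − 1 = -7.6364%
Error = -8.8200% − (-7.6364%) = -1.1836% → -1.184%.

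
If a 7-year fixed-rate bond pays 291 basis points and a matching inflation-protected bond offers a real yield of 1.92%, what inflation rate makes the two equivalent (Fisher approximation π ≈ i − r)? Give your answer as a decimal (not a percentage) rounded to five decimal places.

0.00990

π ≈ i − r = 2.91% − 1.92% → 0.00990.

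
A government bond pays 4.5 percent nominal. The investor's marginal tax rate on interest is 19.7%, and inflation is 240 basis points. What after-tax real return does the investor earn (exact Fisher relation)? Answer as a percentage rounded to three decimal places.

1.185%

After-tax nominal return = 4.5% × (1 − 0.197) = 3.6135%.
1 + r = 1.036135 / 1.02400 = 1.011851
After-tax real rate = 1.011851 − 1 → 1.185%.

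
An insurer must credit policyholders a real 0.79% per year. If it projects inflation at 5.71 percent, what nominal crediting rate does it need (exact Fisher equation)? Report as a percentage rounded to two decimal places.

(1 + i) = (1 + r)(1 + π) = 1.00790 × 1.05710 = 1.06545109
i = 1.06545109 − 1, so the required nominal rate is 6.55%.

6.55%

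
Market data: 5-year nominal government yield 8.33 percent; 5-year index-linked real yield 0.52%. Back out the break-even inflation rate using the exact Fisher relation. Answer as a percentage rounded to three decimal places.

7.770%

(1 + π) = (1 + i)/(1 + r) = 1.08330 / 1.00520 = 1.077696
Break-even inflation = 1.077696 − 1 → 7.770%.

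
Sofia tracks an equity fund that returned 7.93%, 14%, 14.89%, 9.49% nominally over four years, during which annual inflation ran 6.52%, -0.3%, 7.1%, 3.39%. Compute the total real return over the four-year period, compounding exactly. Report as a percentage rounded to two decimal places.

31.62%

Nominal growth factor = 1.0793 × 1.1400 × 1.1489 × 1.0949 = 1.547760
Price-level growth factor = 1.0652 × 0.9970 × 1.0710 × 1.0339 = 1.175965
Real growth factor = 1.547760 / 1.175965 = 1.316162
Total real return = 1.316162 − 1 → 31.62%.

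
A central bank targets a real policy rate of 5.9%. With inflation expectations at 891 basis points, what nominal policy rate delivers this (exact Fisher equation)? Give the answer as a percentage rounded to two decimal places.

15.34%

(1 + i) = (1 + r)(1 + π) = 1.05900 × 1.08910 = 1.1533569
i = 1.1533569 − 1, so the required nominal rate is 15.34%.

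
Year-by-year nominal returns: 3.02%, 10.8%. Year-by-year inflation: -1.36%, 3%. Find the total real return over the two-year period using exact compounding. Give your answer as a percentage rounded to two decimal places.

12.35%

Nominal growth factor = 1.0302 × 1.1080 = 1.141462
Price-level growth factor = 0.9864 × 1.0300 = 1.015992
Real growth factor = 1.141462 / 1.015992 = 1.123495
Total real return = 1.123495 − 1 → 12.35%.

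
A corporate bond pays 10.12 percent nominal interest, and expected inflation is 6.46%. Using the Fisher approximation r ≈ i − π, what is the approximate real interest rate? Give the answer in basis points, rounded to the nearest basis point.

366 basis points

r ≈ i − π = 10.12% − 6.46% = 366 basis points.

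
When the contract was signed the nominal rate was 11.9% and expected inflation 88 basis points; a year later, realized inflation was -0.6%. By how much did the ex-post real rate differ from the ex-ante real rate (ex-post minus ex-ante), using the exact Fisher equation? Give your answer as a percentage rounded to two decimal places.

Ex-ante: (1 + 0.1190)/(1 + 0.0088) − 1 = 10.9239%
Ex-post: (1 + 0.1190)/(1 − 0.0060) − 1 = 12.5755%
Difference (ex-post − ex-ante) = 1.6516% → 1.65%.

1.65%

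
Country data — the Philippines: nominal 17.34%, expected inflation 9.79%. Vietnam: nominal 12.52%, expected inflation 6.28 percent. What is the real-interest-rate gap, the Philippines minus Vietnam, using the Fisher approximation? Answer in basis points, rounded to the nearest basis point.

The Philippines: 17.34% − 9.79% = 7.550%
Vietnam: 12.52% − 6.28% = 6.240%
Differential = 1.310% → 131 basis points.

131 basis points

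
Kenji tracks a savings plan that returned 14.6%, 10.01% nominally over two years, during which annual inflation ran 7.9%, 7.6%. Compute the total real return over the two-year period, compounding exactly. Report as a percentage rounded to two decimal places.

8.59%

Compound the nominal returns: 1.1460 × 1.1001 = 1.260715.
Compound inflation: 1.0790 × 1.0760 = 1.161004.
Deflate: 1.260715 / 1.161004 = 1.085883.
Total real return = 1.085883 − 1 → 8.59%.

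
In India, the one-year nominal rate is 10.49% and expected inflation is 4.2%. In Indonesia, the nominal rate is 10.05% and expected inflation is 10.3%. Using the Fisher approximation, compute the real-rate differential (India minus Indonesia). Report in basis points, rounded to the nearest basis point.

654 basis points

India: 10.49% − 4.2% = 6.290%
Indonesia: 10.05% − 10.3% = -0.250%
Differential = 6.540% → 654 basis points.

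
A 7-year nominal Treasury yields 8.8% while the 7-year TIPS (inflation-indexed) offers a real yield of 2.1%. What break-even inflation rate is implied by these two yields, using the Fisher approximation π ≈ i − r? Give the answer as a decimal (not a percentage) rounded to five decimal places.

π ≈ i − r = 8.8% − 2.1% → 0.06700.

0.06700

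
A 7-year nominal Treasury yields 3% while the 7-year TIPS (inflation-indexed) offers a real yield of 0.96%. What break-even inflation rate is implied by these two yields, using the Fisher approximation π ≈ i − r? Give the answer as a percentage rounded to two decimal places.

π ≈ i − r = 3% − 0.96% → 2.04%.

2.04%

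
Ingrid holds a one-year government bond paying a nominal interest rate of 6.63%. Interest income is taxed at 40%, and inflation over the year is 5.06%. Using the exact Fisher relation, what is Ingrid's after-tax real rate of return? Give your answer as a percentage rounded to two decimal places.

-1.03%

After-tax nominal return = 6.63% × (1 − 0.4) = 3.9780%.
1 + r = 1.03978 / 1.05060 = 0.989701
After-tax real rate = 0.989701 − 1 → -1.03%.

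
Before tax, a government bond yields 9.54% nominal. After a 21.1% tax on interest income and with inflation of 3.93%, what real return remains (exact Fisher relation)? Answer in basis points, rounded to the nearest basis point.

After-tax nominal return = 9.54% × (1 − 0.211) = 7.52706%.
1 + r = 1.0752706 / 1.03930 = 1.034610
After-tax real rate = 1.034610 − 1 → 346 basis points.

346 basis points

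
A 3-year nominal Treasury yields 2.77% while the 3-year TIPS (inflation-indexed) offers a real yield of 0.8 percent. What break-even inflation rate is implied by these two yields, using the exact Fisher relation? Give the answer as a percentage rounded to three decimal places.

1.954%

(1 + π) = (1 + i)/(1 + r) = 1.02770 / 1.00800 = 1.019544
Break-even inflation = 1.019544 − 1 → 1.954%.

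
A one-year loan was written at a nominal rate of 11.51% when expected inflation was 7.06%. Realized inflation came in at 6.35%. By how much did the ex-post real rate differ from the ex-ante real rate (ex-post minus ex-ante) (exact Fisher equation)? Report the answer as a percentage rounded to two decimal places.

0.70%

Ex-ante: (1 + 0.1151)/(1 + 0.0706) − 1 = 4.1565%
Ex-post: (1 + 0.1151)/(1 + 0.0635) − 1 = 4.8519%
Difference (ex-post − ex-ante) = 0.6954% → 0.70%.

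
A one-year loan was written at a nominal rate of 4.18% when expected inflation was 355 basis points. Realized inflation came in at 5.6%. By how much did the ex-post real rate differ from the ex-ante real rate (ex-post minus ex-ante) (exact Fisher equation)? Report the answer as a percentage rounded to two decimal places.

Ex-ante: (1 + 0.0418)/(1 + 0.0355) − 1 = 0.6084%
Ex-post: (1 + 0.0418)/(1 + 0.0560) − 1 = -1.3447%
Difference (ex-post − ex-ante) = -1.9531% → -1.95%.

-1.95%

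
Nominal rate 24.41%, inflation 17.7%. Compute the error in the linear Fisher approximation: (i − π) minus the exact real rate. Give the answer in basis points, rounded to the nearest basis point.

Approximate: r ≈ 24.410% − 17.700% = 6.7100%
Exact: (1 + 0.2441)/(1 + 0.1770) − 1 = 5.7009%
Error = 6.7100% − 5.7009% = 1.0091% → 101 basis points.

101 basis points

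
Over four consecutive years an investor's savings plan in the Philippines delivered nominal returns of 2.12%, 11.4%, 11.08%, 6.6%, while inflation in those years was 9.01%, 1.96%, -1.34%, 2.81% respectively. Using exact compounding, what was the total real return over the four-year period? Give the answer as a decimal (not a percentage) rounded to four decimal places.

0.1949

Nominal growth factor = 1.0212 × 1.1140 × 1.1108 × 1.0660 = 1.347067
Price-level growth factor = 1.0901 × 1.0196 × 0.9866 × 1.0281 = 1.127386
Real growth factor = 1.347067 / 1.127386 = 1.194858
Total real return = 1.194858 − 1 → 0.1949.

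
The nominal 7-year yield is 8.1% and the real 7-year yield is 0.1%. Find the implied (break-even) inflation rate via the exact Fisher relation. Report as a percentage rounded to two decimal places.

(1 + π) = (1 + i)/(1 + r) = 1.08100 / 1.00100 = 1.079920
Break-even inflation = 1.079920 − 1 → 7.99%.

7.99%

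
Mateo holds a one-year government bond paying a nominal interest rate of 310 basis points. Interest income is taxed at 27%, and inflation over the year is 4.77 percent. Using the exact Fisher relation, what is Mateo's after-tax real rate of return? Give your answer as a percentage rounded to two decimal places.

-2.39%

After-tax nominal return = 3.1% × (1 − 0.27) = 2.2630%.
1 + r = 1.02263 / 1.04770 = 0.976071
After-tax real rate = 0.976071 − 1 → -2.39%.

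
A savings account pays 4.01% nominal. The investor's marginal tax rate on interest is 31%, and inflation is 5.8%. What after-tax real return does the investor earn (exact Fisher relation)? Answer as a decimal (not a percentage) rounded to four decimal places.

-0.0287

After-tax nominal return = 4.01% × (1 − 0.31) = 2.7669%.
1 + r = 1.027669 / 1.05800 = 0.971332
After-tax real rate = 0.971332 − 1 → -0.0287.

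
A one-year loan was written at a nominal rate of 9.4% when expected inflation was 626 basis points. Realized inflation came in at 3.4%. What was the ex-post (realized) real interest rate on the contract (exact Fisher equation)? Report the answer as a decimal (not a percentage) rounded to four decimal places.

Ex-post: (1 + 0.0940)/(1 + 0.0340) − 1 = 5.8027%
So the realized real rate is 0.0580.

0.0580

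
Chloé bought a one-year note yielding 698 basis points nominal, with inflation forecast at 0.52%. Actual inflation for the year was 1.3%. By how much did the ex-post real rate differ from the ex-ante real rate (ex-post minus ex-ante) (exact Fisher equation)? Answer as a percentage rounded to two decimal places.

-0.82%

Ex-ante: (1 + 0.0698)/(1 + 0.0052) − 1 = 6.4266%
Ex-post: (1 + 0.0698)/(1 + 0.0130) − 1 = 5.6071%
Difference (ex-post − ex-ante) = -0.8195% → -0.82%.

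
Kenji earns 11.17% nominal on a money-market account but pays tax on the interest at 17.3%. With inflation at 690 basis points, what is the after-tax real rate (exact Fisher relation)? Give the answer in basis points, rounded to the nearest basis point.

219 basis points

After-tax nominal return = 11.17% × (1 − 0.173) = 9.23759%.
1 + r = 1.0923759 / 1.06900 = 1.021867
After-tax real rate = 1.021867 − 1 → 219 basis points.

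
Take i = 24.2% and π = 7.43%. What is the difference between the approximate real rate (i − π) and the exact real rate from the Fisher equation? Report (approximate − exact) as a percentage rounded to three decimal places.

1.160%

Approximate: r ≈ 24.200% − 7.430% = 16.7700%
Exact: (1 + 0.2420)/(1 + 0.0743) − 1 = 15.6102%
Error = 16.7700% − 15.6102% = 1.1598% → 1.160%.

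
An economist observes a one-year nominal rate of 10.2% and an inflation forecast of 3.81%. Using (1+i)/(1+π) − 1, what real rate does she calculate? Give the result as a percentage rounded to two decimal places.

By the Fisher identity, 1 + r = (1 + i)/(1 + π).
1 + r = 1.10200 / 1.03810 = 1.061555
r = 1.061555 − 1 = 6.1555%, i.e. 6.16%.

6.16%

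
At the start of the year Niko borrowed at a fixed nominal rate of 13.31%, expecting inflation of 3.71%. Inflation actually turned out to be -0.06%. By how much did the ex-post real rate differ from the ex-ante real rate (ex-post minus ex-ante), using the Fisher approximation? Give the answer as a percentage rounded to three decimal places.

3.770%

Ex-ante: 13.31% − 3.71% = 9.600%
Ex-post: 13.31% − (-0.06%) = 13.370%
Difference (ex-post − ex-ante) = 3.7700% → 3.770%.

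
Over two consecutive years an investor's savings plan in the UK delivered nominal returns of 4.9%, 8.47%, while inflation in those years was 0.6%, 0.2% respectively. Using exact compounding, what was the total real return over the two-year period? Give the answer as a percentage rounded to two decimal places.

Nominal growth factor = 1.0490 × 1.0847 = 1.137850
Price-level growth factor = 1.0060 × 1.0020 = 1.008012
Real growth factor = 1.137850 / 1.008012 = 1.128806
Total real return = 1.128806 − 1 → 12.88%.

12.88%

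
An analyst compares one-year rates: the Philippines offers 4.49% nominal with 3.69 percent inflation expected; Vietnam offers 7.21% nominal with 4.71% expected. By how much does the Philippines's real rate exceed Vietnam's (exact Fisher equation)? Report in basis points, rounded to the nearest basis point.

The Philippines: (1 + 0.0449)/(1 + 0.0369) − 1 = 0.7715%
Vietnam: (1 + 0.0721)/(1 + 0.0471) − 1 = 2.3875%
Differential = 0.7715% − 2.3875% = -1.6160% → -162 basis points.

-162 basis points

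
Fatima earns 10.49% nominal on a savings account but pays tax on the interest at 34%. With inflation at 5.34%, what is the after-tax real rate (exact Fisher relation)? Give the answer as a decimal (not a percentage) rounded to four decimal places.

After-tax nominal return = 10.49% × (1 − 0.34) = 6.9234%.
1 + r = 1.069234 / 1.05340 = 1.015031
After-tax real rate = 1.015031 − 1 → 0.0150.

0.0150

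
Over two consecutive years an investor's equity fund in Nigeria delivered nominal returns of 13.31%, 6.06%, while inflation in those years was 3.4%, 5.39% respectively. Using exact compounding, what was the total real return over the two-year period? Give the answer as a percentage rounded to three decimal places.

10.281%

Nominal growth factor = 1.1331 × 1.0606 = 1.201766
Price-level growth factor = 1.0340 × 1.0539 = 1.089733
Real growth factor = 1.201766 / 1.089733 = 1.102808
Total real return = 1.102808 − 1 → 10.281%.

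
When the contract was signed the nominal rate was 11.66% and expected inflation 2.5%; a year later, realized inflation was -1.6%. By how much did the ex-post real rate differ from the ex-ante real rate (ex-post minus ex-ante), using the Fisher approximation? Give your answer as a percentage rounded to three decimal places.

4.100%

Ex-ante: 11.66% − 2.5% = 9.160%
Ex-post: 11.66% − (-1.6%) = 13.260%
Difference (ex-post − ex-ante) = 4.1000% → 4.100%.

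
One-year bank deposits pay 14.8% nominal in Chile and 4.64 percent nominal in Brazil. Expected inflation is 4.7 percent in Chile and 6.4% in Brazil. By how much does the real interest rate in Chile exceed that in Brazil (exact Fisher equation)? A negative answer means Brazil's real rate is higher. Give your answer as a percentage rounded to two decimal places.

Chile: (1 + 0.1480)/(1 + 0.0470) − 1 = 9.6466%
Brazil: (1 + 0.0464)/(1 + 0.0640) − 1 = -1.6541%
Differential = 9.6466% − (-1.6541%) = 11.3007% → 11.30%.

11.30%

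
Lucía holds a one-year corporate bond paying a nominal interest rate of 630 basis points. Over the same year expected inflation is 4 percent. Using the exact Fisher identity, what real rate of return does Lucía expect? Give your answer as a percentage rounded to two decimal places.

1 + r = 1.06300 / 1.04000 = 1.022115
r = 1.022115 − 1 = 2.2115%, i.e. 2.21%.

2.21%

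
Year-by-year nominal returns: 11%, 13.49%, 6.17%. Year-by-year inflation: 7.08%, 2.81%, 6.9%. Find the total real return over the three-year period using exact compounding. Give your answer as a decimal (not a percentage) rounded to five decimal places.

0.13648

Nominal growth factor = 1.1100 × 1.1349 × 1.0617 = 1.337465
Price-level growth factor = 1.0708 × 1.0281 × 1.0690 = 1.176851
Real growth factor = 1.337465 / 1.176851 = 1.136478
Total real return = 1.136478 − 1 → 0.13648.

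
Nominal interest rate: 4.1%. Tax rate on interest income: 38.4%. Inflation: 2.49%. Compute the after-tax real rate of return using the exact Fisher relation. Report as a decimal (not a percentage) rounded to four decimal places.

0.0003

After-tax nominal return = 4.1% × (1 − 0.384) = 2.5256%.
1 + r = 1.025256 / 1.02490 = 1.000347
After-tax real rate = 1.000347 − 1 → 0.0003.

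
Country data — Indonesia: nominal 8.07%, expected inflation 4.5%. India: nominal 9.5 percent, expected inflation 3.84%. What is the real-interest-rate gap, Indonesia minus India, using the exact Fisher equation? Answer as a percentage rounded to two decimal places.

Indonesia: (1 + 0.0807)/(1 + 0.0450) − 1 = 3.4163%
India: (1 + 0.0950)/(1 + 0.0384) − 1 = 5.4507%
Differential = 3.4163% − 5.4507% = -2.0344% → -2.03%.

-2.03%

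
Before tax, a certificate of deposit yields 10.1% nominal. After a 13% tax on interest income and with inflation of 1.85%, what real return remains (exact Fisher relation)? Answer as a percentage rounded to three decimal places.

6.811%

After-tax nominal return = 10.1% × (1 − 0.13) = 8.7870%.
1 + r = 1.08787 / 1.01850 = 1.068110
After-tax real rate = 1.068110 − 1 → 6.811%.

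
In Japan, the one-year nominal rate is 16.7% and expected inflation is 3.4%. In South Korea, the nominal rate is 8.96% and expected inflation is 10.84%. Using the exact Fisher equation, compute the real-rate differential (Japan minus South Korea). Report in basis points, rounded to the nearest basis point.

Japan: (1 + 0.1670)/(1 + 0.0340) − 1 = 12.8627%
South Korea: (1 + 0.0896)/(1 + 0.1084) − 1 = -1.6961%
Differential = 12.8627% − (-1.6961%) = 14.5588% → 1456 basis points.

1456 basis points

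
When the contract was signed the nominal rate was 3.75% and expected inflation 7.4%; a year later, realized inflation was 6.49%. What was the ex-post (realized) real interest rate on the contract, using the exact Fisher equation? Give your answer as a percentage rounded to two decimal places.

-2.57%

Ex-post: (1 + 0.0375)/(1 + 0.0649) − 1 = -2.5730%
So the realized real rate is -2.57%.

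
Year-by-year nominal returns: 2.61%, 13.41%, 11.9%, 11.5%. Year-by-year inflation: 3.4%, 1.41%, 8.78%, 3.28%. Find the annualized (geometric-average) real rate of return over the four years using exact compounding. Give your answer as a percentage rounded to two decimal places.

Compound the nominal returns: 1.0261 × 1.1341 × 1.1190 × 1.1150 = 1.45193105.
Compound inflation: 1.0340 × 1.0141 × 1.0878 × 1.0328 = 1.17805782.
Deflate: 1.45193105 / 1.17805782 = 1.23247860.
Annualized real rate = 1.23247860^(1/4) − 1 = 5.3646% → 5.36%.

5.36%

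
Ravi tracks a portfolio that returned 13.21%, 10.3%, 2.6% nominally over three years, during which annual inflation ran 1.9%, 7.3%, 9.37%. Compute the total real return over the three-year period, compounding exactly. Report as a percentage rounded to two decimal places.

Compound the nominal returns: 1.1321 × 1.1030 × 1.0260 = 1.281173.
Compound inflation: 1.0190 × 1.0730 × 1.0937 = 1.195837.
Deflate: 1.281173 / 1.195837 = 1.071360.
Total real return = 1.071360 − 1 → 7.14%.

7.14%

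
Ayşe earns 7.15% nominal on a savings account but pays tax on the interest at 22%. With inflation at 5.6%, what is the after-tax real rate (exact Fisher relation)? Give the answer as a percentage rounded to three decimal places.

-0.022%

After-tax nominal return = 7.15% × (1 − 0.22) = 5.5770%.
1 + r = 1.05577 / 1.05600 = 0.999782
After-tax real rate = 0.999782 − 1 → -0.022%.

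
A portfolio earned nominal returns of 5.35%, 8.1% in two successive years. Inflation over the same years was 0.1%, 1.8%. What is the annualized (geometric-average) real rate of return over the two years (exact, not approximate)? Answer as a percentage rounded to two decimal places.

5.72%

Compound the nominal returns: 1.0535 × 1.0810 = 1.13883350.
Compound inflation: 1.0010 × 1.0180 = 1.01901800.
Deflate: 1.13883350 / 1.01901800 = 1.11757938.
Annualized real rate = 1.11757938^(1/2) − 1 = 5.7156% → 5.72%.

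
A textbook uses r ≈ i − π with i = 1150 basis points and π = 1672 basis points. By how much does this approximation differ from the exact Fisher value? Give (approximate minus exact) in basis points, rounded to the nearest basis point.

Approximate: r ≈ 11.500% − 16.720% = -5.2200%
Exact: (1 + 0.1150)/(1 + 0.1672) − 1 = -4.4722%
Error = -5.2200% − (-4.4722%) = -0.7478% → -75 basis points.

-75 basis points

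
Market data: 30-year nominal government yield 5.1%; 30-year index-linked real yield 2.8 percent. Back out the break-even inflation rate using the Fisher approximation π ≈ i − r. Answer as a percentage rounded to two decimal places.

π ≈ i − r = 5.1% − 2.8% → 2.30%.

2.30%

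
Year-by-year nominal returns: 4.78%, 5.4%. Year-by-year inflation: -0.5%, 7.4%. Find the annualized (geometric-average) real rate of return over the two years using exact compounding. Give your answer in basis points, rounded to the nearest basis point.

Nominal growth factor = 1.0478 × 1.0540 = 1.10438120
Price-level growth factor = 0.9950 × 1.0740 = 1.06863000
Real growth factor = 1.10438120 / 1.06863000 = 1.03345517
Annualized real rate = 1.03345517^(1/2) − 1 = 1.6590% → 166 basis points.

166 basis points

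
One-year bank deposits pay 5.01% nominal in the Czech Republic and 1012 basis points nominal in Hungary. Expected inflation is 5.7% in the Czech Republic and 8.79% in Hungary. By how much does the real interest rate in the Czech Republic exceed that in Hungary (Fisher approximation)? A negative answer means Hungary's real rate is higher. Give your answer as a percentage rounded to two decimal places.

-2.02%

The Czech Republic: 5.01% − 5.7% = -0.690%
Hungary: 10.12% − 8.79% = 1.330%
Differential = -2.020% → -2.02%.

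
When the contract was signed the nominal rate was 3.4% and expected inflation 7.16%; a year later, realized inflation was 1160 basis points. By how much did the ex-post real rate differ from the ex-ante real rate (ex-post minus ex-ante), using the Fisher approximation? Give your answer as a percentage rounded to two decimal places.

-4.44%

Ex-ante: 3.4% − 7.16% = -3.760%
Ex-post: 3.4% − 11.6% = -8.200%
Difference (ex-post − ex-ante) = -4.4400% → -4.44%.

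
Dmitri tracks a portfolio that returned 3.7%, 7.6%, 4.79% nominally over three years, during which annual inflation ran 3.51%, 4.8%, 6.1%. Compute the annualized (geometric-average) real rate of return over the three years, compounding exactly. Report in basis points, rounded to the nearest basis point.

Nominal growth factor = 1.0370 × 1.0760 × 1.0479 = 1.16925939
Price-level growth factor = 1.0351 × 1.0480 × 1.0610 = 1.15095667
Real growth factor = 1.16925939 / 1.15095667 = 1.01590218
Annualized real rate = 1.01590218^(1/3) − 1 = 0.5273% → 53 basis points.

53 basis points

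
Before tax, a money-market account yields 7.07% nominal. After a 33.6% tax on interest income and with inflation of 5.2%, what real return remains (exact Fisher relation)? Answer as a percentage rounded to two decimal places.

After-tax nominal return = 7.07% × (1 − 0.336) = 4.69448%.
1 + r = 1.0469448 / 1.05200 = 0.995195
After-tax real rate = 0.995195 − 1 → -0.48%.

-0.48%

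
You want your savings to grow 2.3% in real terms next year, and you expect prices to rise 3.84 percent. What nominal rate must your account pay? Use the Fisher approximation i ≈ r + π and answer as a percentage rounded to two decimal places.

i ≈ r + π = 2.3% + 3.84% = 6.14%.

6.14%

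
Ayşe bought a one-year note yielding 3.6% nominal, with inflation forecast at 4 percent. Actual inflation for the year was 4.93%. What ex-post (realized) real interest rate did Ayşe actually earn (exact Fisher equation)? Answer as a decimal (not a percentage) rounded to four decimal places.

Ex-post: (1 + 0.0360)/(1 + 0.0493) − 1 = -1.2675%
So the realized real rate is -0.0127.

-0.0127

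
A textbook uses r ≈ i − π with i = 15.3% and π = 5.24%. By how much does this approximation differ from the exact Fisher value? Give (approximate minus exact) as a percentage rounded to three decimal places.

Approximate: r ≈ 15.300% − 5.240% = 10.0600%
Exact: (1 + 0.1530)/(1 + 0.0524) − 1 = 9.5591%
Error = 10.0600% − 9.5591% = 0.5009% → 0.501%.

0.501%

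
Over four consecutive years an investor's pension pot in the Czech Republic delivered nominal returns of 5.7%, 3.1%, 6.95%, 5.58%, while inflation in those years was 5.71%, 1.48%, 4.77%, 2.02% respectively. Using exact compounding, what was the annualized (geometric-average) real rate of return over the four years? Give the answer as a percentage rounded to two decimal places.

1.78%

Nominal growth factor = 1.0570 × 1.0310 × 1.0695 × 1.0558 = 1.23054103
Price-level growth factor = 1.0571 × 1.0148 × 1.0477 × 1.0202 = 1.14661810
Real growth factor = 1.23054103 / 1.14661810 = 1.07319170
Annualized real rate = 1.07319170^(1/4) − 1 = 1.7816% → 1.78%.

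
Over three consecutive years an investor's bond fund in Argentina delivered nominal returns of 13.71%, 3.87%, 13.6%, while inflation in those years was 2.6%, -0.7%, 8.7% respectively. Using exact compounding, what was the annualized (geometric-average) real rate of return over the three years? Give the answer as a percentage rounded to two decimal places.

6.61%

Compound the nominal returns: 1.1371 × 1.0387 × 1.1360 = 1.34173615.
Compound inflation: 1.0260 × 0.9930 × 1.0870 = 1.10745517.
Deflate: 1.34173615 / 1.10745517 = 1.21154896.
Annualized real rate = 1.21154896^(1/3) − 1 = 6.6057% → 6.61%.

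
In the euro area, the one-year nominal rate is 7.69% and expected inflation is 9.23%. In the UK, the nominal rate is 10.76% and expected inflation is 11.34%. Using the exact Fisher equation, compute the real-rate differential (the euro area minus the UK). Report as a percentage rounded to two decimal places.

-0.89%

The euro area: (1 + 0.0769)/(1 + 0.0923) − 1 = -1.4099%
The UK: (1 + 0.1076)/(1 + 0.1134) − 1 = -0.5209%
Differential = -1.4099% − (-0.5209%) = -0.8889% → -0.89%.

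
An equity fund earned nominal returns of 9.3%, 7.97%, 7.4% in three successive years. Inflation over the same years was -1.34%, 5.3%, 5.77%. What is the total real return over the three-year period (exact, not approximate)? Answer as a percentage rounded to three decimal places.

15.344%

Nominal growth factor = 1.0930 × 1.0797 × 1.0740 = 1.267440
Price-level growth factor = 0.9866 × 1.0530 × 1.0577 = 1.098834
Real growth factor = 1.267440 / 1.098834 = 1.153441
Total real return = 1.153441 − 1 → 15.344%.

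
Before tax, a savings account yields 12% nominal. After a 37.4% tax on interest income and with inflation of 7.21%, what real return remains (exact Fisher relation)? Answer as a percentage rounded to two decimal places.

0.28%

After-tax nominal return = 12% × (1 − 0.374) = 7.5120%.
1 + r = 1.07512 / 1.07210 = 1.002817
After-tax real rate = 1.002817 − 1 → 0.28%.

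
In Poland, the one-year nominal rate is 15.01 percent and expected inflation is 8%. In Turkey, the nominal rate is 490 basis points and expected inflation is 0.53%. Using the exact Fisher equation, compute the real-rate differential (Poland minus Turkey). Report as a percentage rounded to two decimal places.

Poland: (1 + 0.1501)/(1 + 0.0800) − 1 = 6.4907%
Turkey: (1 + 0.0490)/(1 + 0.0053) − 1 = 4.3470%
Differential = 6.4907% − 4.3470% = 2.1438% → 2.14%.

2.14%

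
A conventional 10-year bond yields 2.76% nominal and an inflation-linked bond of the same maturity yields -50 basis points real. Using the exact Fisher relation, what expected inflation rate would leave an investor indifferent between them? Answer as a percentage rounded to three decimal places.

(1 + π) = (1 + i)/(1 + r) = 1.02760 / 0.99500 = 1.032764
Break-even inflation = 1.032764 − 1 → 3.276%.

3.276%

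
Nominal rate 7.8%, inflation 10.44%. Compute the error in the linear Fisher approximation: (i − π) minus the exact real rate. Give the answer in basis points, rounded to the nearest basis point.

-25 basis points

Approximate: r ≈ 7.800% − 10.440% = -2.6400%
Exact: (1 + 0.0780)/(1 + 0.1044) − 1 = -2.3904%
Error = -2.6400% − (-2.3904%) = -0.2496% → -25 basis points.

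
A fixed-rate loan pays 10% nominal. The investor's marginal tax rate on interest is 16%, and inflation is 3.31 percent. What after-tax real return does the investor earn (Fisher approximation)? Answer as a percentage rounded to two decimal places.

After-tax nominal return = 10% × (1 − 0.16) = 8.4000%.
r ≈ 8.4000% − 3.31% → 5.09%.

5.09%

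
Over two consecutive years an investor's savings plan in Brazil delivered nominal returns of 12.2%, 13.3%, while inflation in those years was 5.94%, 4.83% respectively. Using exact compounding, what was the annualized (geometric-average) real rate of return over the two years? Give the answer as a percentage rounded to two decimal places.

Nominal growth factor = 1.1220 × 1.1330 = 1.27122600
Price-level growth factor = 1.0594 × 1.0483 = 1.11056902
Real growth factor = 1.27122600 / 1.11056902 = 1.14466186
Annualized real rate = 1.14466186^(1/2) − 1 = 6.9889% → 6.99%.

6.99%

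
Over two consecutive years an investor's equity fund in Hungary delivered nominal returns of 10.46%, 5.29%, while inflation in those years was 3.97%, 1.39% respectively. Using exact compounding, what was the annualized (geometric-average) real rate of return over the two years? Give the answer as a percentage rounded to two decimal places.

Nominal growth factor = 1.1046 × 1.0529 = 1.16303334
Price-level growth factor = 1.0397 × 1.0139 = 1.05415183
Real growth factor = 1.16303334 / 1.05415183 = 1.10328826
Annualized real rate = 1.10328826^(1/2) − 1 = 5.0375% → 5.04%.

5.04%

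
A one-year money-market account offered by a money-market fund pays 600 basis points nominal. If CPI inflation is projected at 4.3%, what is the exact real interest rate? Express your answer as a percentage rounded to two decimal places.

1.63%

1 + r = 1.06000 / 1.04300 = 1.016299
r = 1.016299 − 1 = 1.6299%, i.e. 1.63%.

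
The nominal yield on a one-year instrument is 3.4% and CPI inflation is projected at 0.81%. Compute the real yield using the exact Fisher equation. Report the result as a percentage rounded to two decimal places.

2.57%

By the Fisher equation, 1 + r = (1 + i)/(1 + π).
1 + r = 1.03400 / 1.00810 = 1.025692
r = 1.025692 − 1 = 2.5692%, i.e. 2.57%.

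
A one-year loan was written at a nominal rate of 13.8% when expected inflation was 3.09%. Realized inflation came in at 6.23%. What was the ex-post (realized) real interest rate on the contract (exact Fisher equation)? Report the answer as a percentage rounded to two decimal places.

Ex-post: (1 + 0.1380)/(1 + 0.0623) − 1 = 7.1260%
So the realized real rate is 7.13%.

7.13%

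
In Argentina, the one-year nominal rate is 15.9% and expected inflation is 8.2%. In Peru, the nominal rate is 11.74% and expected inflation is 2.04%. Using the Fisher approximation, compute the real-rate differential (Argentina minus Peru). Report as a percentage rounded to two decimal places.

Argentina: 15.9% − 8.2% = 7.700%
Peru: 11.74% − 2.04% = 9.700%
Differential = -2.000% → -2.00%.

-2.00%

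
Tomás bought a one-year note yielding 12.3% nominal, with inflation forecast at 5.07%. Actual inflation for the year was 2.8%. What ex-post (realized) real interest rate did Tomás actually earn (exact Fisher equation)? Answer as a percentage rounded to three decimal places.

9.241%

Ex-post: (1 + 0.1230)/(1 + 0.0280) − 1 = 9.2412%
So the realized real rate is 9.241%.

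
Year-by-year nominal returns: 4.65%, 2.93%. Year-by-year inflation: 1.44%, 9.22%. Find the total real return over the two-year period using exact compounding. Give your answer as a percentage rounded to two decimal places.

Nominal growth factor = 1.0465 × 1.0293 = 1.077162
Price-level growth factor = 1.0144 × 1.0922 = 1.107928
Real growth factor = 1.077162 / 1.107928 = 0.972232
Total real return = 0.972232 − 1 → -2.78%.

-2.78%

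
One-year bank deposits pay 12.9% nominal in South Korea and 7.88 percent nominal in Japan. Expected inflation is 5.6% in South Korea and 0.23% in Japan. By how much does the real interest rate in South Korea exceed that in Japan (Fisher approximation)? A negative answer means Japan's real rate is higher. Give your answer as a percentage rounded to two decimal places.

South Korea: 12.9% − 5.6% = 7.300%
Japan: 7.88% − 0.23% = 7.650%
Differential = -0.350% → -0.35%.

-0.35%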